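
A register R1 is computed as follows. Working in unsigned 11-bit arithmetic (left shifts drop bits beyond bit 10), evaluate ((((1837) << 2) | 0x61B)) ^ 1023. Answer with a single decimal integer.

1344

1837 = 11100101101
→ << 2 (mod 2^11) → 10010110100 = 1204
0x61B = 11000011011
→ | → 11010111111 = 1727
1023 = 01111111111
→ ^ → 10101000000 = 1344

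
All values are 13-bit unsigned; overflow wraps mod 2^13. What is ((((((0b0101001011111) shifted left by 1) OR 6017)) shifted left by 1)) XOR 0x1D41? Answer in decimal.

0b0101001011111 = 0101001011111
→ shifted left by 1 (mod 2^13) → 1010010111110 = 5310
6017 = 1011110000001
→ OR → 1011110111111 = 6079
→ shifted left by 1 (mod 2^13) → 0111101111110 = 3966
0x1D41 = 1110101000001
→ XOR → 1001000111111 = 4671

4671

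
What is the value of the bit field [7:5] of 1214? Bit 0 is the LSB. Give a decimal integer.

v = 10010111110
Shift right by 5: 100101
Mask low 3 bits: 101 = 5

5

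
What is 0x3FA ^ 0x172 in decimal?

0x3FA = 1111111010
0x172 = 0101110010
XOR → 1010001000 = 648

648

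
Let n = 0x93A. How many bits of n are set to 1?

6

0x93A = 100100111010
Count the 1s: 1 + 1 + 1 + 1 + 1 + 1 = 6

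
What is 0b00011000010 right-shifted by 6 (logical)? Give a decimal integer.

x = 11000010
shift right by 6 → 00000011 = 3
(equivalently, floor(194 / 64))

3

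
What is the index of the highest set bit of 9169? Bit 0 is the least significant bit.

13

9169 = 10001111010001
The topmost 1 is at position 13 (since 2^13 = 8192 ≤ 9169 < 16384).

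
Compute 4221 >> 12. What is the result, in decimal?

4221 = 1000001111101
shift right by 12 → 0000000000001 = 1
(equivalently, floor(4221 / 4096))

1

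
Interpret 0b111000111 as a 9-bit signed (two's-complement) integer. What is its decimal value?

-57

pattern = 111000111 (MSB is 1 ⇒ negative)
Invert: 000111000, add 1 → 000111001 = 57, so the value is -57.
(Equivalently: 455 - 2^9 = 455 - 512 = -57.)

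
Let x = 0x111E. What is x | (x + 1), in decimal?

4383

x = 1000100011110 = 4382
x + 1 = 1000100011111
OR    = 1000100011111 = 4383
(x | (x + 1) sets the lowest cleared bit.)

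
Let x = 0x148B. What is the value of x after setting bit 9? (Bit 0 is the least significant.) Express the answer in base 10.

x = 1010010001011
bit 9 is currently 0; set it via x | (1 << 9) = x | 512
→ 1011010001011 = 5771

5771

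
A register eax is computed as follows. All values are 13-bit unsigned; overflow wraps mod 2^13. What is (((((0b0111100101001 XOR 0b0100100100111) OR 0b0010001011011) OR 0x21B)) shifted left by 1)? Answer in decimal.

0b0111100101001 = 0111100101001
0b0100100100111 = 0100100100111
→ XOR → 0011000001110 = 1550
0b0010001011011 = 0010001011011
→ OR → 0011001011111 = 1631
0x21B = 0001000011011
→ OR → 0011001011111 = 1631
→ shifted left by 1 (mod 2^13) → 0110010111110 = 3262

3262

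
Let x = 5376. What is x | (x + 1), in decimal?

5377

x = 1010100000000 = 5376
x + 1 = 1010100000001
OR    = 1010100000001 = 5377
(x | (x + 1) sets the lowest cleared bit.)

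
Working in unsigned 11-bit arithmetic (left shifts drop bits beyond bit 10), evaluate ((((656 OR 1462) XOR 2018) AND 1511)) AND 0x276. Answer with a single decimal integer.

656 = 01010010000
1462 = 10110110110
→ OR → 11110110110 = 1974
2018 = 11111100010
→ XOR → 00001010100 = 84
1511 = 10111100111
→ AND → 00001000100 = 68
0x276 = 01001110110
→ AND → 00001000100 = 68

68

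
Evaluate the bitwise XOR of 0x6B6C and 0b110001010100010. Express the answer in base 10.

0x6B6C = 110101101101100
b = 110001010100010
XOR → 000100111001110 = 2510

2510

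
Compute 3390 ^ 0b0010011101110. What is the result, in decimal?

3390 = 110100111110
b = 010011101110
XOR → 100111010000 = 2512

2512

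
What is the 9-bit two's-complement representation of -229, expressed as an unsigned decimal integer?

229 in 9 bits: 011100101
Invert: 100011010
Add 1:  100011011 = 283
(Check: 2^9 - 229 = 512 - 229 = 283.)

283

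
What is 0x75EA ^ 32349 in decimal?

0x75EA = 111010111101010
32349 = 111111001011101
XOR → 000101110110111 = 2999

2999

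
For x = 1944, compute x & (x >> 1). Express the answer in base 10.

x = 11110011000 = 1944
x>>1 = 01111001100
AND  = 01110001000 = 904
(x & (x >> 1) has a 1 wherever x has two consecutive 1 bits.)

904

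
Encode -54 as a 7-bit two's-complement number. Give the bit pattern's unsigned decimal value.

54 in 7 bits: 0110110
Invert: 1001001
Add 1:  1001010 = 74
(Check: 2^7 - 54 = 128 - 54 = 74.)

74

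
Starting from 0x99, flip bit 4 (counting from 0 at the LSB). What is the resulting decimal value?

x = 010011001
bit 4 is currently 1; toggle it via x ^ (1 << 4) = x ^ 16
→ 010001001 = 137

137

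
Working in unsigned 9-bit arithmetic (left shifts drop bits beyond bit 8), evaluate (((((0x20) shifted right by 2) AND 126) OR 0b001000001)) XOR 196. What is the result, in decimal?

0x20 = 000100000
→ shifted right by 2 → 000001000 = 8
126 = 001111110
→ AND → 000001000 = 8
0b001000001 = 001000001
→ OR → 001001001 = 73
196 = 011000100
→ XOR → 010001101 = 141

141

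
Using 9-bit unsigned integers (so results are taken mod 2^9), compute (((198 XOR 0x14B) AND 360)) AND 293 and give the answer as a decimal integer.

256

198 = 011000110
0x14B = 101001011
→ XOR → 110001101 = 397
360 = 101101000
→ AND → 100001000 = 264
293 = 100100101
→ AND → 100000000 = 256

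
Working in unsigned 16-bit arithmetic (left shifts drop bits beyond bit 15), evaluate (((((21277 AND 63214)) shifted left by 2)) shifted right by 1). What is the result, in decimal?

21277 = 0101001100011101
63214 = 1111011011101110
→ AND → 0101001000001100 = 21004
→ shifted left by 2 (mod 2^16) → 0100100000110000 = 18480
→ shifted right by 1 → 0010010000011000 = 9240

9240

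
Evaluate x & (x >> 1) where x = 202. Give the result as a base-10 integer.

x = 11001010 = 202
x>>1 = 01100101
AND  = 01000000 = 64
(x & (x >> 1) has a 1 wherever x has two consecutive 1 bits.)

64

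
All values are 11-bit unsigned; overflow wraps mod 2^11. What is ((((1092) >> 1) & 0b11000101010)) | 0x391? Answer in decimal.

947

1092 = 10001000100
→ >> 1 → 01000100010 = 546
0b11000101010 = 11000101010
→ & → 01000100010 = 546
0x391 = 01110010001
→ | → 01110110011 = 947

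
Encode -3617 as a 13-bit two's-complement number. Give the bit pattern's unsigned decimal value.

4575

3617 in 13 bits: 0111000100001
Invert: 1000111011110
Add 1:  1000111011111 = 4575
(Check: 2^13 - 3617 = 8192 - 3617 = 4575.)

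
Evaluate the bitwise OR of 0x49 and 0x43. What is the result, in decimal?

0x49 = 1001001
0x43 = 1000011
 OR → 1001011 = 75

75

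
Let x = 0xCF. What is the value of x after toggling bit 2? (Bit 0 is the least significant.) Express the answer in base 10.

x = 0011001111
bit 2 is currently 1; toggle it via x ^ (1 << 2) = x ^ 4
→ 0011001011 = 203

203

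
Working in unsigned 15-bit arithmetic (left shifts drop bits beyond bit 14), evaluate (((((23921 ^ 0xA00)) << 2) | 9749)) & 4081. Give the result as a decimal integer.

23921 = 101110101110001
0xA00 = 000101000000000
→ ^ → 101011101110001 = 22385
→ << 2 (mod 2^15) → 101110111000100 = 24004
9749 = 010011000010101
→ | → 111111111010101 = 32725
4081 = 000111111110001
→ & → 000111111010001 = 4049

4049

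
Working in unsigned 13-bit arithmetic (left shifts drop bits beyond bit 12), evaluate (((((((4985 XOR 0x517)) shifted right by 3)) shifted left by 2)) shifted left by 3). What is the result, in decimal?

6560

4985 = 1001101111001
0x517 = 0010100010111
→ XOR → 1011001101110 = 5742
→ shifted right by 3 → 0001011001101 = 717
→ shifted left by 2 (mod 2^13) → 0101100110100 = 2868
→ shifted left by 3 (mod 2^13) → 1100110100000 = 6560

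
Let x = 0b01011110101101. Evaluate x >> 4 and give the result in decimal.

378

x = 1011110101101
shift right by 4 → 0000101111010 = 378
(equivalently, floor(6061 / 16))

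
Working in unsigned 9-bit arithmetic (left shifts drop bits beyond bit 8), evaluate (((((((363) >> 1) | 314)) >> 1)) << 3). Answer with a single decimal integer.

363 = 101101011
→ >> 1 → 010110101 = 181
314 = 100111010
→ | → 110111111 = 447
→ >> 1 → 011011111 = 223
→ << 3 (mod 2^9) → 011111000 = 248

248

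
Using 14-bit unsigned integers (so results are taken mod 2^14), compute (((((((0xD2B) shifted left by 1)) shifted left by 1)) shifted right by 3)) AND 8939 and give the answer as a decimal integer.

641

0xD2B = 00110100101011
→ shifted left by 1 (mod 2^14) → 01101001010110 = 6742
→ shifted left by 1 (mod 2^14) → 11010010101100 = 13484
→ shifted right by 3 → 00011010010101 = 1685
8939 = 10001011101011
→ AND → 00001010000001 = 641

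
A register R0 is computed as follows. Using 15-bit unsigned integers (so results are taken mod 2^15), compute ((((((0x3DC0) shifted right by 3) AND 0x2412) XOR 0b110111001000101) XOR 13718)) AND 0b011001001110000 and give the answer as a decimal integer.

0x3DC0 = 011110111000000
→ shifted right by 3 → 000011110111000 = 1976
0x2412 = 010010000010010
→ AND → 000010000010000 = 1040
0b110111001000101 = 110111001000101
→ XOR → 110101001010101 = 27221
13718 = 011010110010110
→ XOR → 101111111000011 = 24515
0b011001001110000 = 011001001110000
→ AND → 001001001000000 = 4672

4672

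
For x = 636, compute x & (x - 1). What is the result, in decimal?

632

x = 1001111100 = 636
x - 1 = 1001111011
AND   = 1001111000 = 632
(x & (x - 1) clears the lowest set bit of x.)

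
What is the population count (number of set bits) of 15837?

15837 = 11110111011101
Count the 1s: 1 + 1 + 1 + 1 + 1 + 1 + 1 + 1 + 1 + 1 + 1 = 11

11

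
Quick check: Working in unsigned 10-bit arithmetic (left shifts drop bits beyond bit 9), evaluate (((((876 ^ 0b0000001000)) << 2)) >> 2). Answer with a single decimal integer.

876 = 1101101100
0b0000001000 = 0000001000
→ ^ → 1101100100 = 868
→ << 2 (mod 2^10) → 0110010000 = 400
→ >> 2 → 0001100100 = 100

100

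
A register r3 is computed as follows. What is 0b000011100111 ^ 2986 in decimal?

a = 000011100111
2986 = 101110101010
XOR → 101101001101 = 2893

2893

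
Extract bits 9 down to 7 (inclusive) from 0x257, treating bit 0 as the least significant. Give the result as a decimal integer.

v = 1001010111
Shift right by 7: 100
Mask low 3 bits: 100 = 4

4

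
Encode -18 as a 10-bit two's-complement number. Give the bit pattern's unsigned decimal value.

1006

18 in 10 bits: 0000010010
Invert: 1111101101
Add 1:  1111101110 = 1006
(Check: 2^10 - 18 = 1024 - 18 = 1006.)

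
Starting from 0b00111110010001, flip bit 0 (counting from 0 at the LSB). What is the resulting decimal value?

3984

x = 00111110010001
bit 0 is currently 1; toggle it via x ^ (1 << 0) = x ^ 1
→ 00111110010000 = 3984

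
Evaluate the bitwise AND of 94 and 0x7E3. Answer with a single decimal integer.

66

94 = 00001011110
0x7E3 = 11111100011
AND → 00001000010 = 66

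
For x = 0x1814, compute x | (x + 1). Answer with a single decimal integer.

6165

x = 1100000010100 = 6164
x + 1 = 1100000010101
OR    = 1100000010101 = 6165
(x | (x + 1) sets the lowest cleared bit.)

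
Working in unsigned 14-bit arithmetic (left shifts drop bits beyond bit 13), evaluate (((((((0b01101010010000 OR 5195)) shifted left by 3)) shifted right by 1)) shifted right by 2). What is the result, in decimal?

1755

0b01101010010000 = 01101010010000
5195 = 01010001001011
→ OR → 01111011011011 = 7899
→ shifted left by 3 (mod 2^14) → 11011011011000 = 14040
→ shifted right by 1 → 01101101101100 = 7020
→ shifted right by 2 → 00011011011011 = 1755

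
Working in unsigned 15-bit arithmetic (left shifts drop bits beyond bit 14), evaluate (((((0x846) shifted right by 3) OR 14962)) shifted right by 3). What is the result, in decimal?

0x846 = 000100001000110
→ shifted right by 3 → 000000100001000 = 264
14962 = 011101001110010
→ OR → 011101101111010 = 15226
→ shifted right by 3 → 000011101101111 = 1903

1903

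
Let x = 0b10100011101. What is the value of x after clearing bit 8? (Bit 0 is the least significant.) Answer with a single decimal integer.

1053

x = 10100011101
bit 8 is currently 1; clear it via x & ~(1 << 8) = x & ~256
→ 10000011101 = 1053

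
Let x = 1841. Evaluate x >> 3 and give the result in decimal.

230

1841 = 11100110001
shift right by 3 → 00011100110 = 230
(equivalently, floor(1841 / 8))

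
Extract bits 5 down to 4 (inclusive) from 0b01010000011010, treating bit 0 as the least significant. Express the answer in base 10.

v = 01010000011010
Shift right by 4: 0101000001
Mask low 2 bits: 01 = 1

1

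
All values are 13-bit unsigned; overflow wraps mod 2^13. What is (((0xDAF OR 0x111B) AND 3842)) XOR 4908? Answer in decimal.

0xDAF = 0110110101111
0x111B = 1000100011011
→ OR → 1110110111111 = 7615
3842 = 0111100000010
→ AND → 0110100000010 = 3330
4908 = 1001100101100
→ XOR → 1111000101110 = 7726

7726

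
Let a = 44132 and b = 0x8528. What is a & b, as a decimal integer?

33824

44132 = 1010110001100100
0x8528 = 1000010100101000
AND → 1000010000100000 = 33824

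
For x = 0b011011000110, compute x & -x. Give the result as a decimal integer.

x = 11011000110 = 1734
-x (two's complement) = …00100111010
AND   = 00000000010 = 2
(x & -x isolates the lowest set bit of x.)

2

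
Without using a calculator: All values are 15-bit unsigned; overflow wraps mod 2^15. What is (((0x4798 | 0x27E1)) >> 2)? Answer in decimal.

6654

0x4798 = 100011110011000
0x27E1 = 010011111100001
→ | → 110011111111001 = 26617
→ >> 2 → 001100111111110 = 6654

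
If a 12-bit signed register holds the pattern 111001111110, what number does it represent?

-386

pattern = 111001111110 (MSB is 1 ⇒ negative)
Invert: 000110000001, add 1 → 000110000010 = 386, so the value is -386.
(Equivalently: 3710 - 2^12 = 3710 - 4096 = -386.)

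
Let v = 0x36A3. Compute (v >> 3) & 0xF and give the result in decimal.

v = 11011010100011
Shift right by 3: 11011010100
Mask low 4 bits: 0100 = 4

4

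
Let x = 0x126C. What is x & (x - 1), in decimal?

x = 1001001101100 = 4716
x - 1 = 1001001101011
AND   = 1001001101000 = 4712
(x & (x - 1) clears the lowest set bit of x.)

4712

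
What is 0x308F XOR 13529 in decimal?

0x308F = 11000010001111
13529 = 11010011011001
XOR → 00010001010110 = 1110

1110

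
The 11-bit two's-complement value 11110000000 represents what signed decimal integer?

-128

pattern = 11110000000 (MSB is 1 ⇒ negative)
Invert: 00001111111, add 1 → 00010000000 = 128, so the value is -128.
(Equivalently: 1920 - 2^11 = 1920 - 2048 = -128.)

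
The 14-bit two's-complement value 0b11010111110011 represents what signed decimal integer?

pattern = 11010111110011 (MSB is 1 ⇒ negative)
Invert: 00101000001100, add 1 → 00101000001101 = 2573, so the value is -2573.
(Equivalently: 13811 - 2^14 = 13811 - 16384 = -2573.)

-2573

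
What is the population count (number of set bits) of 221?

6

221 = 11011101
Count the 1s: 1 + 1 + 1 + 1 + 1 + 1 = 6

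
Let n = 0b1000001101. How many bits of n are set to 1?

n = 1000001101
Count the 1s: 1 + 1 + 1 + 1 = 4

4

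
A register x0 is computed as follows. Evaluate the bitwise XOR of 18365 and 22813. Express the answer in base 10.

7840

18365 = 100011110111101
22813 = 101100100011101
XOR → 001111010100000 = 7840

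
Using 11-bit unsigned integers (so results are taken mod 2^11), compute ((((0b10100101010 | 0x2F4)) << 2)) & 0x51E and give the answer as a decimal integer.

1304

0b10100101010 = 10100101010
0x2F4 = 01011110100
→ | → 11111111110 = 2046
→ << 2 (mod 2^11) → 11111111000 = 2040
0x51E = 10100011110
→ & → 10100011000 = 1304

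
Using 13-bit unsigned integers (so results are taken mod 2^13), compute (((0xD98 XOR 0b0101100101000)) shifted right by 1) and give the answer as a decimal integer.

0xD98 = 0110110011000
0b0101100101000 = 0101100101000
→ XOR → 0011010110000 = 1712
→ shifted right by 1 → 0001101011000 = 856

856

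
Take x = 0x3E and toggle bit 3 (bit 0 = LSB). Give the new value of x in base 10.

x = 00111110
bit 3 is currently 1; toggle it via x ^ (1 << 3) = x ^ 8
→ 00110110 = 54

54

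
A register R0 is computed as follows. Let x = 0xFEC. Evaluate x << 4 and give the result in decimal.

0xFEC = 0000111111101100
shift left by 4 → 1111111011000000 = 65216
(equivalently, 4076 × 2^4 = 4076 × 16)

65216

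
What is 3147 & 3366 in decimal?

3074

3147 = 110001001011
3366 = 110100100110
AND → 110000000010 = 3074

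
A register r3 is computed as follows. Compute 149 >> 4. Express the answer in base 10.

149 = 10010101
shift right by 4 → 00001001 = 9
(equivalently, floor(149 / 16))

9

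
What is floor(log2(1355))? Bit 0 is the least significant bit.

10

1355 = 10101001011
The topmost 1 is at position 10 (since 2^10 = 1024 ≤ 1355 < 2048).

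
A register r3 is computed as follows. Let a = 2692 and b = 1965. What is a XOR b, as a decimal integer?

2692 = 101010000100
1965 = 011110101101
XOR → 110100101001 = 3369

3369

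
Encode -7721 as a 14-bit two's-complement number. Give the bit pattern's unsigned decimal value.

7721 in 14 bits: 01111000101001
Invert: 10000111010110
Add 1:  10000111010111 = 8663
(Check: 2^14 - 7721 = 16384 - 7721 = 8663.)

8663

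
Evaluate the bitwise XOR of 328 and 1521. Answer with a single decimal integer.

1209

328 = 00101001000
1521 = 10111110001
XOR → 10010111001 = 1209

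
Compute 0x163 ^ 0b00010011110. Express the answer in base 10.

509

0x163 = 101100011
b = 010011110
XOR → 111111101 = 509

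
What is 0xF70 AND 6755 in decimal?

2656

0xF70 = 0111101110000
6755 = 1101001100011
AND → 0101001100000 = 2656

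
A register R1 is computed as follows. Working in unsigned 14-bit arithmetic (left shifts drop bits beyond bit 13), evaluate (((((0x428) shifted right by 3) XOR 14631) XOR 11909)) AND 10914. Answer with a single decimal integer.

546

0x428 = 00010000101000
→ shifted right by 3 → 00000010000101 = 133
14631 = 11100100100111
→ XOR → 11100110100010 = 14754
11909 = 10111010000101
→ XOR → 01011100100111 = 5927
10914 = 10101010100010
→ AND → 00001000100010 = 546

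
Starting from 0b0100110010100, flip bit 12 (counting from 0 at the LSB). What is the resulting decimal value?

6548

x = 0100110010100
bit 12 is currently 0; toggle it via x ^ (1 << 12) = x ^ 4096
→ 1100110010100 = 6548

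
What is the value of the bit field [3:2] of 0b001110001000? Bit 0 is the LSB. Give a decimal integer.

2

v = 001110001000
Shift right by 2: 0011100010
Mask low 2 bits: 10 = 2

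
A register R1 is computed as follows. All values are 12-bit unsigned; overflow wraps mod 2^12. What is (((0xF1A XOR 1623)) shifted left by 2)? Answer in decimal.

0xF1A = 111100011010
1623 = 011001010111
→ XOR → 100101001101 = 2381
→ shifted left by 2 (mod 2^12) → 010100110100 = 1332

1332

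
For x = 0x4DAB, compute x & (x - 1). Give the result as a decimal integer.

19882

x = 100110110101011 = 19883
x - 1 = 100110110101010
AND   = 100110110101010 = 19882
(x & (x - 1) clears the lowest set bit of x.)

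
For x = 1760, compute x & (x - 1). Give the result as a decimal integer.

1728

x = 11011100000 = 1760
x - 1 = 11011011111
AND   = 11011000000 = 1728
(x & (x - 1) clears the lowest set bit of x.)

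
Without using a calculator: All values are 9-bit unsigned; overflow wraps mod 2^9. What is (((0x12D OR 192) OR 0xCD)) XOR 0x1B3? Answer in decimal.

94

0x12D = 100101101
192 = 011000000
→ OR → 111101101 = 493
0xCD = 011001101
→ OR → 111101101 = 493
0x1B3 = 110110011
→ XOR → 001011110 = 94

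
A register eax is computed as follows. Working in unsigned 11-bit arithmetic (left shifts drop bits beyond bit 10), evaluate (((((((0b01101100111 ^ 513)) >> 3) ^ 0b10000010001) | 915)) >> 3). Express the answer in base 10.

247

0b01101100111 = 01101100111
513 = 01000000001
→ ^ → 00101100110 = 358
→ >> 3 → 00000101100 = 44
0b10000010001 = 10000010001
→ ^ → 10000111101 = 1085
915 = 01110010011
→ | → 11110111111 = 1983
→ >> 3 → 00011110111 = 247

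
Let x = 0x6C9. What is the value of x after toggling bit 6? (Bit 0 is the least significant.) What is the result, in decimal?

x = 11011001001
bit 6 is currently 1; toggle it via x ^ (1 << 6) = x ^ 64
→ 11010001001 = 1673

1673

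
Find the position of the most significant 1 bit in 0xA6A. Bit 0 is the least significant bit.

11

0xA6A = 101001101010
The topmost 1 is at position 11 (since 2^11 = 2048 ≤ 2666 < 4096).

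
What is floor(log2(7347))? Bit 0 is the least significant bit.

12

7347 = 1110010110011
The topmost 1 is at position 12 (since 2^12 = 4096 ≤ 7347 < 8192).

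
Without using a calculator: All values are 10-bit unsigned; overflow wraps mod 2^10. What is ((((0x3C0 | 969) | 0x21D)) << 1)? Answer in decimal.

954

0x3C0 = 1111000000
969 = 1111001001
→ | → 1111001001 = 969
0x21D = 1000011101
→ | → 1111011101 = 989
→ << 1 (mod 2^10) → 1110111010 = 954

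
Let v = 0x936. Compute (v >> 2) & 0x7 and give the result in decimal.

5

v = 0100100110110
Shift right by 2: 01001001101
Mask low 3 bits: 101 = 5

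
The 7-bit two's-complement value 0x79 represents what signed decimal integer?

-7

pattern = 1111001 (MSB is 1 ⇒ negative)
Invert: 0000110, add 1 → 0000111 = 7, so the value is -7.
(Equivalently: 121 - 2^7 = 121 - 128 = -7.)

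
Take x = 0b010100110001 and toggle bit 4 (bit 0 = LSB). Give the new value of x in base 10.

x = 010100110001
bit 4 is currently 1; toggle it via x ^ (1 << 4) = x ^ 16
→ 010100100001 = 1313

1313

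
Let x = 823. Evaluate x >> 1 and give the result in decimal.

411

823 = 1100110111
shift right by 1 → 0110011011 = 411
(equivalently, floor(823 / 2))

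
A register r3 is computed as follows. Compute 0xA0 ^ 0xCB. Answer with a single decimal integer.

0xA0 = 10100000
0xCB = 11001011
XOR → 01101011 = 107

107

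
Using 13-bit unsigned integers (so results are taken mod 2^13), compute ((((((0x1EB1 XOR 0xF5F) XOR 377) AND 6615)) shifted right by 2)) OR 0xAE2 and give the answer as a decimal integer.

3815

0x1EB1 = 1111010110001
0xF5F = 0111101011111
→ XOR → 1000111101110 = 4590
377 = 0000101111001
→ XOR → 1000010010111 = 4247
6615 = 1100111010111
→ AND → 1000010010111 = 4247
→ shifted right by 2 → 0010000100101 = 1061
0xAE2 = 0101011100010
→ OR → 0111011100111 = 3815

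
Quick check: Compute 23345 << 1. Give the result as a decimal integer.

23345 = 0101101100110001
shift left by 1 → 1011011001100010 = 46690
(equivalently, 23345 × 2^1 = 23345 × 2)

46690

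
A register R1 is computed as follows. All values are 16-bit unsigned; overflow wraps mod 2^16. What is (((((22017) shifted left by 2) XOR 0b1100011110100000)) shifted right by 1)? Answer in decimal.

22017 = 0101011000000001
→ shifted left by 2 (mod 2^16) → 0101100000000100 = 22532
0b1100011110100000 = 1100011110100000
→ XOR → 1001111110100100 = 40868
→ shifted right by 1 → 0100111111010010 = 20434

20434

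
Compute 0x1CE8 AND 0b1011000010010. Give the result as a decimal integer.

0x1CE8 = 1110011101000
b = 1011000010010
AND → 1010000000000 = 5120

5120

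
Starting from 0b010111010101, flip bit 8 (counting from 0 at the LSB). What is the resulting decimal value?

1237

x = 010111010101
bit 8 is currently 1; toggle it via x ^ (1 << 8) = x ^ 256
→ 010011010101 = 1237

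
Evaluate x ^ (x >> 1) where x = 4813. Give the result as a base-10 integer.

x = 1001011001101 = 4813
x>>1 = 0100101100110
XOR  = 1101110101011 = 7083
(x ^ (x >> 1) gives the standard binary-reflected Gray code of x.)

7083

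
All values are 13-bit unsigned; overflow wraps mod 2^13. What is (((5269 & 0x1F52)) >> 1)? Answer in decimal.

5269 = 1010010010101
0x1F52 = 1111101010010
→ & → 1010000010000 = 5136
→ >> 1 → 0101000001000 = 2568

2568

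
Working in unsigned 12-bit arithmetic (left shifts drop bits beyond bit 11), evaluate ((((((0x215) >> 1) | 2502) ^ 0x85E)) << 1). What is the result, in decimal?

800

0x215 = 001000010101
→ >> 1 → 000100001010 = 266
2502 = 100111000110
→ | → 100111001110 = 2510
0x85E = 100001011110
→ ^ → 000110010000 = 400
→ << 1 (mod 2^12) → 001100100000 = 800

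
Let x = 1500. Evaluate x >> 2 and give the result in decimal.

1500 = 10111011100
shift right by 2 → 00101110111 = 375
(equivalently, floor(1500 / 4))

375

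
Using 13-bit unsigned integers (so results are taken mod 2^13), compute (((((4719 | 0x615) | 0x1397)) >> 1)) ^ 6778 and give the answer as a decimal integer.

4485

4719 = 1001001101111
0x615 = 0011000010101
→ | → 1011001111111 = 5759
0x1397 = 1001110010111
→ | → 1011111111111 = 6143
→ >> 1 → 0101111111111 = 3071
6778 = 1101001111010
→ ^ → 1000110000101 = 4485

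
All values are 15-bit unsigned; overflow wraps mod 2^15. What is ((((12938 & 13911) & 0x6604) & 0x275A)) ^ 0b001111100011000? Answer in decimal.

15640

12938 = 011001010001010
13911 = 011011001010111
→ & → 011001000000010 = 12802
0x6604 = 110011000000100
→ & → 010001000000000 = 8704
0x275A = 010011101011010
→ & → 010001000000000 = 8704
0b001111100011000 = 001111100011000
→ ^ → 011110100011000 = 15640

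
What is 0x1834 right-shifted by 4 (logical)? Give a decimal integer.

0x1834 = 1100000110100
shift right by 4 → 0000110000011 = 387
(equivalently, floor(6196 / 16))

387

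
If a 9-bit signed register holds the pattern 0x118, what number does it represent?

-232

pattern = 100011000 (MSB is 1 ⇒ negative)
Invert: 011100111, add 1 → 011101000 = 232, so the value is -232.
(Equivalently: 280 - 2^9 = 280 - 512 = -232.)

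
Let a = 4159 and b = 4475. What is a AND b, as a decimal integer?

4159 = 1000000111111
4475 = 1000101111011
AND → 1000000111011 = 4155

4155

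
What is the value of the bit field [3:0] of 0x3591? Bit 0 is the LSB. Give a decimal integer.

1

v = 0011010110010001
Shift right by 0: 0011010110010001
Mask low 4 bits: 0001 = 1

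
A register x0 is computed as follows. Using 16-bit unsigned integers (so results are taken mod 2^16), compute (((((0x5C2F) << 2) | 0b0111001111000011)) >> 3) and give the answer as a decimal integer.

0x5C2F = 0101110000101111
→ << 2 (mod 2^16) → 0111000010111100 = 28860
0b0111001111000011 = 0111001111000011
→ | → 0111001111111111 = 29695
→ >> 3 → 0000111001111111 = 3711

3711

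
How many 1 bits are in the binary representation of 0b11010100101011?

8

n = 11010100101011
Count the 1s: 1 + 1 + 1 + 1 + 1 + 1 + 1 + 1 = 8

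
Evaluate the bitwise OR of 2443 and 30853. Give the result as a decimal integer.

31119

2443 = 000100110001011
30853 = 111100010000101
 OR → 111100110001111 = 31119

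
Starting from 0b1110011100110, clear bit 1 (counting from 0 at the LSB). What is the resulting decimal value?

x = 1110011100110
bit 1 is currently 1; clear it via x & ~(1 << 1) = x & ~2
→ 1110011100100 = 7396

7396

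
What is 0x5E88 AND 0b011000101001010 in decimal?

4104

0x5E88 = 101111010001000
b = 011000101001010
AND → 001000000001000 = 4104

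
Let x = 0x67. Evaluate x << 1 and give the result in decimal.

0x67 = 01100111
shift left by 1 → 11001110 = 206
(equivalently, 103 × 2^1 = 103 × 2)

206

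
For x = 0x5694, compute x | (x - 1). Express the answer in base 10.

22167

x = 101011010010100 = 22164
x - 1 = 101011010010011
OR    = 101011010010111 = 22167
(x | (x - 1) sets all bits below the lowest set bit.)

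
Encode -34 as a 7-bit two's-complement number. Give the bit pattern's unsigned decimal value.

94

34 in 7 bits: 0100010
Invert: 1011101
Add 1:  1011110 = 94
(Check: 2^7 - 34 = 128 - 34 = 94.)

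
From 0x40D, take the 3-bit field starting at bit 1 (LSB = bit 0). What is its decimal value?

6

v = 10000001101
Shift right by 1: 1000000110
Mask low 3 bits: 110 = 6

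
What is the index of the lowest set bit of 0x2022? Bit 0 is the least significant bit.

1

0x2022 = 10000000100010
Trailing zeros: 1, so the lowest set bit is bit 1 (value 2).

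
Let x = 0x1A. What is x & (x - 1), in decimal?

x = 11010 = 26
x - 1 = 11001
AND   = 11000 = 24
(x & (x - 1) clears the lowest set bit of x.)

24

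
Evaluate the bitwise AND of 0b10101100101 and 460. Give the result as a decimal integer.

324

a = 10101100101
460 = 00111001100
AND → 00101000100 = 324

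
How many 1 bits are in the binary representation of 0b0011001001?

4

n = 11001001
Count the 1s: 1 + 1 + 1 + 1 = 4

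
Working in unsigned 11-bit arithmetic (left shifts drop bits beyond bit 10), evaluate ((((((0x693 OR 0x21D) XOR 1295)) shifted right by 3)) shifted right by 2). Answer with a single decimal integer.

28

0x693 = 11010010011
0x21D = 01000011101
→ OR → 11010011111 = 1695
1295 = 10100001111
→ XOR → 01110010000 = 912
→ shifted right by 3 → 00001110010 = 114
→ shifted right by 2 → 00000011100 = 28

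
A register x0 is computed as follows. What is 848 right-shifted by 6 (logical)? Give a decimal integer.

13

848 = 1101010000
shift right by 6 → 0000001101 = 13
(equivalently, floor(848 / 64))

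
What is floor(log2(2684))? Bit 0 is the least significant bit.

11

2684 = 101001111100
The topmost 1 is at position 11 (since 2^11 = 2048 ≤ 2684 < 4096).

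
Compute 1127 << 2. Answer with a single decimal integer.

1127 = 0010001100111
shift left by 2 → 1000110011100 = 4508
(equivalently, 1127 × 2^2 = 1127 × 4)

4508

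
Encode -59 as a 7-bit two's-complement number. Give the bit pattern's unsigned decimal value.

69

59 in 7 bits: 0111011
Invert: 1000100
Add 1:  1000101 = 69
(Check: 2^7 - 59 = 128 - 59 = 69.)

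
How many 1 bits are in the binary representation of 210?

4

210 = 11010010
Count the 1s: 1 + 1 + 1 + 1 = 4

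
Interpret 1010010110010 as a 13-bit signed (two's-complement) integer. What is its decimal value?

-2894

pattern = 1010010110010 (MSB is 1 ⇒ negative)
Invert: 0101101001101, add 1 → 0101101001110 = 2894, so the value is -2894.
(Equivalently: 5298 - 2^13 = 5298 - 8192 = -2894.)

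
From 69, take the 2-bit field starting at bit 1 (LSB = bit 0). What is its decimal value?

2

v = 01000101
Shift right by 1: 0100010
Mask low 2 bits: 10 = 2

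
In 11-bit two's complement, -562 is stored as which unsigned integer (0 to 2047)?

1486

562 in 11 bits: 01000110010
Invert: 10111001101
Add 1:  10111001110 = 1486
(Check: 2^11 - 562 = 2048 - 562 = 1486.)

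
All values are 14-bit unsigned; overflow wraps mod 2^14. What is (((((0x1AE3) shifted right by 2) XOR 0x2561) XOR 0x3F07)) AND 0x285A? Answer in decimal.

2138

0x1AE3 = 01101011100011
→ shifted right by 2 → 00011010111000 = 1720
0x2561 = 10010101100001
→ XOR → 10001111011001 = 9177
0x3F07 = 11111100000111
→ XOR → 01110011011110 = 7390
0x285A = 10100001011010
→ AND → 00100001011010 = 2138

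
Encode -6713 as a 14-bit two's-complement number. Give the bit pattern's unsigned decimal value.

9671

6713 in 14 bits: 01101000111001
Invert: 10010111000110
Add 1:  10010111000111 = 9671
(Check: 2^14 - 6713 = 16384 - 6713 = 9671.)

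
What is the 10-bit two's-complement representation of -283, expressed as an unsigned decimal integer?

283 in 10 bits: 0100011011
Invert: 1011100100
Add 1:  1011100101 = 741
(Check: 2^10 - 283 = 1024 - 283 = 741.)

741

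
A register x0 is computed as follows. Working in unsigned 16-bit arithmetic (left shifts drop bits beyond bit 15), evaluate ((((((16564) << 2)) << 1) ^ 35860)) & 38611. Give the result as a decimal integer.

32912

16564 = 0100000010110100
→ << 2 (mod 2^16) → 0000001011010000 = 720
→ << 1 (mod 2^16) → 0000010110100000 = 1440
35860 = 1000110000010100
→ ^ → 1000100110110100 = 35252
38611 = 1001011011010011
→ & → 1000000010010000 = 32912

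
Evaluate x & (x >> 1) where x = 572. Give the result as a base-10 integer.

x = 1000111100 = 572
x>>1 = 0100011110
AND  = 0000011100 = 28
(x & (x >> 1) has a 1 wherever x has two consecutive 1 bits.)

28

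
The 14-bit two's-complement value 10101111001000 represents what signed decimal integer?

pattern = 10101111001000 (MSB is 1 ⇒ negative)
Invert: 01010000110111, add 1 → 01010000111000 = 5176, so the value is -5176.
(Equivalently: 11208 - 2^14 = 11208 - 16384 = -5176.)

-5176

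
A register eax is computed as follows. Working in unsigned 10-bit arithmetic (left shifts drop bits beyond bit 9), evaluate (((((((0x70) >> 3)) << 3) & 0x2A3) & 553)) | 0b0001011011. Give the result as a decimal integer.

123

0x70 = 0001110000
→ >> 3 → 0000001110 = 14
→ << 3 (mod 2^10) → 0001110000 = 112
0x2A3 = 1010100011
→ & → 0000100000 = 32
553 = 1000101001
→ & → 0000100000 = 32
0b0001011011 = 0001011011
→ | → 0001111011 = 123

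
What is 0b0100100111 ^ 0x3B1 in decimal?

a = 0100100111
0x3B1 = 1110110001
XOR → 1010010110 = 662

662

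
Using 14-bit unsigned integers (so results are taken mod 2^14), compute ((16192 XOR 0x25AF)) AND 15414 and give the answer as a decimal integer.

16192 = 11111101000000
0x25AF = 10010110101111
→ XOR → 01101011101111 = 6895
15414 = 11110000110110
→ AND → 01100000100110 = 6182

6182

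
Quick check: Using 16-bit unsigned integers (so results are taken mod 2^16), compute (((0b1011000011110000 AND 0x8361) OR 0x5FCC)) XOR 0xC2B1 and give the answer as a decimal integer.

7517

0b1011000011110000 = 1011000011110000
0x8361 = 1000001101100001
→ AND → 1000000001100000 = 32864
0x5FCC = 0101111111001100
→ OR → 1101111111101100 = 57324
0xC2B1 = 1100001010110001
→ XOR → 0001110101011101 = 7517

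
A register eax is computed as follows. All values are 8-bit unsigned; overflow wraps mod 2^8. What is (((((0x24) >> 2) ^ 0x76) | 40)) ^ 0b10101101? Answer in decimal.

210

0x24 = 00100100
→ >> 2 → 00001001 = 9
0x76 = 01110110
→ ^ → 01111111 = 127
40 = 00101000
→ | → 01111111 = 127
0b10101101 = 10101101
→ ^ → 11010010 = 210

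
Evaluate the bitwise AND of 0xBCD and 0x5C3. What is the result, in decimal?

0xBCD = 101111001101
0x5C3 = 010111000011
AND → 000111000001 = 449

449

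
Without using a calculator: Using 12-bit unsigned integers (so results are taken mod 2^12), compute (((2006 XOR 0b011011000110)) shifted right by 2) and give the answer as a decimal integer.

68

2006 = 011111010110
0b011011000110 = 011011000110
→ XOR → 000100010000 = 272
→ shifted right by 2 → 000001000100 = 68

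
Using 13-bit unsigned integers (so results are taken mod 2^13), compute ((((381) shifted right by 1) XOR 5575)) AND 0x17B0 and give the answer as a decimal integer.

5424

381 = 0000101111101
→ shifted right by 1 → 0000010111110 = 190
5575 = 1010111000111
→ XOR → 1010101111001 = 5497
0x17B0 = 1011110110000
→ AND → 1010100110000 = 5424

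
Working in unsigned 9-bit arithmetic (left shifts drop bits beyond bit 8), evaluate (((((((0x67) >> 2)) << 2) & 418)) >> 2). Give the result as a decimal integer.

0x67 = 001100111
→ >> 2 → 000011001 = 25
→ << 2 (mod 2^9) → 001100100 = 100
418 = 110100010
→ & → 000100000 = 32
→ >> 2 → 000001000 = 8

8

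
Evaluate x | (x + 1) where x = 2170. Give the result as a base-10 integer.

2171

x = 100001111010 = 2170
x + 1 = 100001111011
OR    = 100001111011 = 2171
(x | (x + 1) sets the lowest cleared bit.)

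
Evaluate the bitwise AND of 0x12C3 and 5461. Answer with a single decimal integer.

0x12C3 = 1001011000011
5461 = 1010101010101
AND → 1000001000001 = 4161

4161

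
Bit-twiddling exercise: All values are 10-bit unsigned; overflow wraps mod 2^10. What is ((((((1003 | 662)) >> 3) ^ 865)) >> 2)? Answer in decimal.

199

1003 = 1111101011
662 = 1010010110
→ | → 1111111111 = 1023
→ >> 3 → 0001111111 = 127
865 = 1101100001
→ ^ → 1100011110 = 798
→ >> 2 → 0011000111 = 199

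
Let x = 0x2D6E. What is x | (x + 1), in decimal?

11631

x = 10110101101110 = 11630
x + 1 = 10110101101111
OR    = 10110101101111 = 11631
(x | (x + 1) sets the lowest cleared bit.)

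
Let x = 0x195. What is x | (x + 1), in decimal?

x = 110010101 = 405
x + 1 = 110010110
OR    = 110010111 = 407
(x | (x + 1) sets the lowest cleared bit.)

407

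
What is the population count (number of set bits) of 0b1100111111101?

n = 1100111111101
Count the 1s: 1 + 1 + 1 + 1 + 1 + 1 + 1 + 1 + 1 + 1 = 10

10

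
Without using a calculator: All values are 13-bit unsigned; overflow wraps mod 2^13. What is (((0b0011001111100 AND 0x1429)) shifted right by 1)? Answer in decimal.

0b0011001111100 = 0011001111100
0x1429 = 1010000101001
→ AND → 0010000101000 = 1064
→ shifted right by 1 → 0001000010100 = 532

532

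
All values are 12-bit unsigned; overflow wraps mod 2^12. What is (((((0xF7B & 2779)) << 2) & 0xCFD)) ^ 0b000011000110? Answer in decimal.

0xF7B = 111101111011
2779 = 101011011011
→ & → 101001011011 = 2651
→ << 2 (mod 2^12) → 100101101100 = 2412
0xCFD = 110011111101
→ & → 100001101100 = 2156
0b000011000110 = 000011000110
→ ^ → 100010101010 = 2218

2218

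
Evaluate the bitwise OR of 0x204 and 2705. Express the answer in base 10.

2709

0x204 = 001000000100
2705 = 101010010001
 OR → 101010010101 = 2709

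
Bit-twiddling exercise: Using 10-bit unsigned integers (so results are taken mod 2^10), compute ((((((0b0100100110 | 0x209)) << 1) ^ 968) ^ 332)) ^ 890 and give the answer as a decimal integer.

928

0b0100100110 = 0100100110
0x209 = 1000001001
→ | → 1100101111 = 815
→ << 1 (mod 2^10) → 1001011110 = 606
968 = 1111001000
→ ^ → 0110010110 = 406
332 = 0101001100
→ ^ → 0011011010 = 218
890 = 1101111010
→ ^ → 1110100000 = 928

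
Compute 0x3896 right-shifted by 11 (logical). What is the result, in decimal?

7

0x3896 = 11100010010110
shift right by 11 → 00000000000111 = 7
(equivalently, floor(14486 / 2048))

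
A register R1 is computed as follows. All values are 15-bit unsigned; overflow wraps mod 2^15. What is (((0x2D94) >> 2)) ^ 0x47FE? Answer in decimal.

0x2D94 = 010110110010100
→ >> 2 → 000101101100101 = 2917
0x47FE = 100011111111110
→ ^ → 100110010011011 = 19611

19611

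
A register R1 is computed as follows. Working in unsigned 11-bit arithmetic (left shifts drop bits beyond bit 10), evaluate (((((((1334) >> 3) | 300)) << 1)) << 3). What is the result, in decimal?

736

1334 = 10100110110
→ >> 3 → 00010100110 = 166
300 = 00100101100
→ | → 00110101110 = 430
→ << 1 (mod 2^11) → 01101011100 = 860
→ << 3 (mod 2^11) → 01011100000 = 736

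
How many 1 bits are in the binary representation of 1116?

5

1116 = 10001011100
Count the 1s: 1 + 1 + 1 + 1 + 1 = 5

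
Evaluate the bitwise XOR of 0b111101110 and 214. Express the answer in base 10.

312

a = 111101110
214 = 011010110
XOR → 100111000 = 312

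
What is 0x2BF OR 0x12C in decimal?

959

0x2BF = 1010111111
0x12C = 0100101100
 OR → 1110111111 = 959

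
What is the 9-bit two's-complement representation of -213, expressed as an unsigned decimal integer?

299

213 in 9 bits: 011010101
Invert: 100101010
Add 1:  100101011 = 299
(Check: 2^9 - 213 = 512 - 213 = 299.)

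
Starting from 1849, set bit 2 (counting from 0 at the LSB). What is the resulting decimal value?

x = 11100111001
bit 2 is currently 0; set it via x | (1 << 2) = x | 4
→ 11100111101 = 1853

1853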